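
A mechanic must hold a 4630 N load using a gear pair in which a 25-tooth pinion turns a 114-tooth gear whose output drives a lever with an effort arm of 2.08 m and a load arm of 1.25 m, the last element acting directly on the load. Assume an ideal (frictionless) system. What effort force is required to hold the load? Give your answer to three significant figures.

610 N

Gear pair MA = 114/25 = 4.56.
Lever MA = effort arm / load arm = 2.08/1.25 = 1.664.
Combined ideal MA = 4.56 × 1.664 = 7.5878.
Effort = load / MA = 4630 / 7.5878 = 610.19 N.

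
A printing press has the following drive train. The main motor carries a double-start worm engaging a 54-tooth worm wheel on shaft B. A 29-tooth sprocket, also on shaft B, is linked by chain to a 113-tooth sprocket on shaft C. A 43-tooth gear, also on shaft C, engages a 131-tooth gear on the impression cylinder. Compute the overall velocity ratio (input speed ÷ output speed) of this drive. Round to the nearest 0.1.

320.5

Each stage contributes driven/driver: worm 54/2 = 27, chain 113/29 = 3.8966, gear mesh 131/43 = 3.0465.
Overall: 27 × 3.8966 × 3.0465 = 320.51.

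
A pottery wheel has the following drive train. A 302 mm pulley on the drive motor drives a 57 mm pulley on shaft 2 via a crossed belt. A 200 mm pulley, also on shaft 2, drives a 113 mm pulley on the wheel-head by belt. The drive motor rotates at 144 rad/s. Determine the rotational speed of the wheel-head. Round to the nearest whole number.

Belt: ratio = 57/302 = 0.18874, so shaft 2 turns at 144 / 0.18874 = 762.95 rad/s.
Belt: ratio = 113/200 = 0.565, so the wheel-head turns at 762.95 / 0.565 = 1350.3 rad/s.

1350 rad/s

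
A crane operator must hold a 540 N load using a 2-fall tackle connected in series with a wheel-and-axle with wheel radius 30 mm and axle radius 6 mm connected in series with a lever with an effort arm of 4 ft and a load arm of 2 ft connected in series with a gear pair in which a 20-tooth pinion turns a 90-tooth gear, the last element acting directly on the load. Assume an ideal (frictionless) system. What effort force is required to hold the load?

6 N

Block-and-tackle MA = number of supporting rope parts = 2.
Wheel-and-axle MA = R/r = 30/6 = 5.
Lever MA = effort arm / load arm = 4/2 = 2.
Gear pair MA = 90/20 = 4.5.
Combined ideal MA = 2 × 5 × 2 × 4.5 = 90.
Effort = load / MA = 540 / 90 = 6 N.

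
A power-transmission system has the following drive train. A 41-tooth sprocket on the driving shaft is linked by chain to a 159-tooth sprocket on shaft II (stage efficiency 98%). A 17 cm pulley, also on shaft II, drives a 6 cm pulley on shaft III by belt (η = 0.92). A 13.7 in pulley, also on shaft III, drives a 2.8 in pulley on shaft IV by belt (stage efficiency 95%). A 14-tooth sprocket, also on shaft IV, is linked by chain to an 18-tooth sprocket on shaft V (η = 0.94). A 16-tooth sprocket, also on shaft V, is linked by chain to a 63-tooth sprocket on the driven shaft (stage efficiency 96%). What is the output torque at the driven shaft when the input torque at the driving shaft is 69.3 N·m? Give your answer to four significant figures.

Chain: ratio = 159/41 = 3.878; torque at shaft II = 69.3 × 3.878 × 0.98 = 263.37 N·m.
Belt: ratio = 6/17 = 0.35294; torque at shaft III = 263.37 × 0.35294 × 0.92 = 85.519 N·m.
Belt: ratio = 2.8/13.7 = 0.20438; torque at shaft IV = 85.519 × 0.20438 × 0.95 = 16.604 N·m.
Chain: ratio = 18/14 = 1.2857; torque at shaft V = 16.604 × 1.2857 × 0.94 = 20.068 N·m.
Chain: ratio = 63/16 = 3.9375; torque at the driven shaft = 20.068 × 3.9375 × 0.96 = 75.856 N·m.

75.86 N·m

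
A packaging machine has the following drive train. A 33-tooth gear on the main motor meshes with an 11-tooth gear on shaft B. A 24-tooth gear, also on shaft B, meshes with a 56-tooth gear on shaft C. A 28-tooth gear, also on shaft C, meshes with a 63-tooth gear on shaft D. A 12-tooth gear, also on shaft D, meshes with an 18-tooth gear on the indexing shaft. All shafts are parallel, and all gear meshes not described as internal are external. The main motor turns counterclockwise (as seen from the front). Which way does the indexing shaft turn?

the main motor → shaft B: external mesh, 1 reversal → CW.
shaft B → shaft C: external mesh, 1 reversal → CCW.
shaft C → shaft D: external mesh, 1 reversal → CW.
shaft D → the indexing shaft: external mesh, 1 reversal → CCW.
4 reversals in total — an even number — so the indexing shaft turns the same way as the main motor.

counterclockwise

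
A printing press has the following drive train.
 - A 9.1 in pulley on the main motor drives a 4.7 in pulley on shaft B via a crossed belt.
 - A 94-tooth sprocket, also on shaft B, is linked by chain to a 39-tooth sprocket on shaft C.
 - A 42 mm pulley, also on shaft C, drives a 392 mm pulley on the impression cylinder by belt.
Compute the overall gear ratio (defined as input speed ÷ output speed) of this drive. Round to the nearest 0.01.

Each stage contributes driven/driver: belt 4.7/9.1 = 0.51648, chain 39/94 = 0.41489, belt 392/42 = 9.3333.
Overall: 0.51648 × 0.41489 × 9.3333 = 2.

2.00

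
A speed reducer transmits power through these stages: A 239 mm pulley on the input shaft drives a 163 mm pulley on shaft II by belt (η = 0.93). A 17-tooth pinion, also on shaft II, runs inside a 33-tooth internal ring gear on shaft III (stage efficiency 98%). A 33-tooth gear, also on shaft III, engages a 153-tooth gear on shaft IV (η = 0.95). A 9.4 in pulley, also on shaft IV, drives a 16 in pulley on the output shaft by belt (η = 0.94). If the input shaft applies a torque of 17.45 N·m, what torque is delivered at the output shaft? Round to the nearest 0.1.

148.4 N·m

Belt: ratio = 163/239 = 0.68201; torque at shaft II = 17.45 × 0.68201 × 0.93 = 11.068 N·m.
Internal gear: ratio = 33/17 = 1.9412; torque at shaft III = 11.068 × 1.9412 × 0.98 = 21.055 N·m.
Gear mesh: ratio = 153/33 = 4.6364; torque at shaft IV = 21.055 × 4.6364 × 0.95 = 92.739 N·m.
Belt: ratio = 16/9.4 = 1.7021; torque at the output shaft = 92.739 × 1.7021 × 0.94 = 148.38 N·m.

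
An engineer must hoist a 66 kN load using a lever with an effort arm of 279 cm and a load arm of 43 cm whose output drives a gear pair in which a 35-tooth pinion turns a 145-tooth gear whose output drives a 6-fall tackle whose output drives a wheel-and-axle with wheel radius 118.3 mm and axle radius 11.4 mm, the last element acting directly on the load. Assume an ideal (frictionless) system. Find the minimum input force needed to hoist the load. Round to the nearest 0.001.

Lever MA = effort arm / load arm = 279/43 = 6.4884.
Gear pair MA = 145/35 = 4.1429.
Block-and-tackle MA = number of supporting rope parts = 6.
Wheel-and-axle MA = R/r = 118.3/11.4 = 10.377.
Combined ideal MA = 6.4884 × 4.1429 × 6 × 10.377 = 1673.7.
Effort = load / MA = 66 / 1673.7 = 0.039435 kN.

0.039 kN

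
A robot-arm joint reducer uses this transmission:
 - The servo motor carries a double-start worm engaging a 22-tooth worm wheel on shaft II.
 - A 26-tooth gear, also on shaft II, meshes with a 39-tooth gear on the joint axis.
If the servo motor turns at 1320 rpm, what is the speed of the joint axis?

worm 22/2 = 11 → 1320/11 = 120 rpm
gear mesh 39/26 = 1.5 → 120/1.5 = 80 rpm

80 rpm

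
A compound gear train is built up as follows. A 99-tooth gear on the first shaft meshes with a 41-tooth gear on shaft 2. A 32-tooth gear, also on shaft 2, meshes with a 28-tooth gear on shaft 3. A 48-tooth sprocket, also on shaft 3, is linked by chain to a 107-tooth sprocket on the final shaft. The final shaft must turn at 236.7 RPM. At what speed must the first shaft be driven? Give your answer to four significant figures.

191.2 RPM

Overall ratio R = 0.41414 × 0.875 × 2.2292 = 0.80779.
Required input speed = output speed × R = 236.7 × 0.80779 = 191.2 RPM.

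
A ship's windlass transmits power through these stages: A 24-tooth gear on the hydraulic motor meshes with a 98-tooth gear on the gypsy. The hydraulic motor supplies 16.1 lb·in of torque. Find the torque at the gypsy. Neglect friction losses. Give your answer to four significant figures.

65.74 lb·in

gear mesh 98/24 = 4.0833 → τ = 16.1·4.0833 = 65.742 lb·in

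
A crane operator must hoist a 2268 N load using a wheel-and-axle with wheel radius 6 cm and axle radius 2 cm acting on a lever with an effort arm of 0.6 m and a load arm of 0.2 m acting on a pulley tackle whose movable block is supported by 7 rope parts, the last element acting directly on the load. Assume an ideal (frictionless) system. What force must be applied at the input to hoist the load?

Wheel-and-axle MA = R/r = 6/2 = 3.
Lever MA = effort arm / load arm = 0.6/0.2 = 3.
Block-and-tackle MA = number of supporting rope parts = 7.
Combined ideal MA = 3 × 3 × 7 = 63.
Effort = load / MA = 2268 / 63 = 36 N.

36 N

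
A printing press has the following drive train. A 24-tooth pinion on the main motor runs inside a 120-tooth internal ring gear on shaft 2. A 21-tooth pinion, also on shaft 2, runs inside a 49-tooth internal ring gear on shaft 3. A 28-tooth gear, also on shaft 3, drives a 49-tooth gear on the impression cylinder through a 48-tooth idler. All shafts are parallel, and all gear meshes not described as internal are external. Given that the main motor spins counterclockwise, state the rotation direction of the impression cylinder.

counterclockwise

the main motor → shaft 2: internal mesh, same direction → CCW.
shaft 2 → shaft 3: internal mesh, same direction → CCW.
shaft 3 → the impression cylinder: driver → idler → driven is 2 external meshes, 2 reversals → CCW.
2 reversals in total — an even number — so the impression cylinder turns the same way as the main motor.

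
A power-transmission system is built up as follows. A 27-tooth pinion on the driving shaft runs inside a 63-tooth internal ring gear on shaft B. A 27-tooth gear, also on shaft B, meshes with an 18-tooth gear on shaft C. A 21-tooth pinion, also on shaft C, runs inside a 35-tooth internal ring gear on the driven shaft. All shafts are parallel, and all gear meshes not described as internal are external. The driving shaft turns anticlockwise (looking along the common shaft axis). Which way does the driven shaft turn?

clockwise

the driving shaft → shaft B: internal mesh, same direction → CCW.
shaft B → shaft C: external mesh, 1 reversal → CW.
shaft C → the driven shaft: internal mesh, same direction → CW.
1 reversal in total — an odd number — so the driven shaft turns opposite to the driving shaft.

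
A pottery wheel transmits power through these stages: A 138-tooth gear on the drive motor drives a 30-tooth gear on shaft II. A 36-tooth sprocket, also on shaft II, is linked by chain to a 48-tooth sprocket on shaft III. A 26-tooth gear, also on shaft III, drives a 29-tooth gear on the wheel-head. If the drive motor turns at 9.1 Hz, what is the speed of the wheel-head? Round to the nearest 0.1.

28.1 Hz

Gear mesh: ratio = 30/138 = 0.21739, so shaft II turns at 9.1 / 0.21739 = 41.86 Hz.
Chain: ratio = 48/36 = 1.3333, so shaft III turns at 41.86 / 1.3333 = 31.395 Hz.
Gear mesh: ratio = 29/26 = 1.1154, so the wheel-head turns at 31.395 / 1.1154 = 28.147 Hz.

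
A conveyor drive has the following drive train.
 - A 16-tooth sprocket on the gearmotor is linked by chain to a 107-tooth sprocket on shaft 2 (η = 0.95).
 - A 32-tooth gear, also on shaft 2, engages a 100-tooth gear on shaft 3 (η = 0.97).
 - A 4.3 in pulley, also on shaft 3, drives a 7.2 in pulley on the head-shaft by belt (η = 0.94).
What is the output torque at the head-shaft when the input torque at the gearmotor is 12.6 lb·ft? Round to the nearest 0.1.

Chain: ratio = 107/16 = 6.6875; torque at shaft 2 = 12.6 × 6.6875 × 0.95 = 80.049 lb·ft.
Gear mesh: ratio = 100/32 = 3.125; torque at shaft 3 = 80.049 × 3.125 × 0.97 = 242.65 lb·ft.
Belt: ratio = 7.2/4.3 = 1.6744; torque at the head-shaft = 242.65 × 1.6744 × 0.94 = 381.92 lb·ft.

381.9 lb·ft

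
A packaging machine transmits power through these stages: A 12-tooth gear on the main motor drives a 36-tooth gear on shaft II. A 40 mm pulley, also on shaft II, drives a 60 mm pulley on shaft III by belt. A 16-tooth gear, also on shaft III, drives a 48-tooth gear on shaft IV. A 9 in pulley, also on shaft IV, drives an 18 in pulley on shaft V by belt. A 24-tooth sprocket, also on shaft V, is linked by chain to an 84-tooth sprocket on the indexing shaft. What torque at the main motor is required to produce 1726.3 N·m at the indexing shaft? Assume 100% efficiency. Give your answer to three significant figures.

Overall ratio R = 3 × 1.5 × 3 × 2 × 3.5 = 94.5.
Input torque = output torque / R = 1726.3 / 94.5 = 18.268 N·m.

18.3 N·m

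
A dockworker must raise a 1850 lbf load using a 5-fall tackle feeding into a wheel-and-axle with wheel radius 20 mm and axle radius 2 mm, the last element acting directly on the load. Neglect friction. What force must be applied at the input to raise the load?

37 lbf

Block-and-tackle MA = number of supporting rope parts = 5.
Wheel-and-axle MA = R/r = 20/2 = 10.
Combined ideal MA = 5 × 10 = 50.
Effort = load / MA = 1850 / 50 = 37 lbf.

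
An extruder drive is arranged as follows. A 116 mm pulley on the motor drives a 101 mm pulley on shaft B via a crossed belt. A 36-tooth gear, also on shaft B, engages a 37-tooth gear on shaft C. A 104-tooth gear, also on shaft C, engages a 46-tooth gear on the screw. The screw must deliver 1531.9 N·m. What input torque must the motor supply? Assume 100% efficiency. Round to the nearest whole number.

Overall ratio R = 0.87069 × 1.0278 × 0.44231 = 0.39581.
Input torque = output torque / R = 1531.9 / 0.39581 = 3870.3 N·m.

3870 N·m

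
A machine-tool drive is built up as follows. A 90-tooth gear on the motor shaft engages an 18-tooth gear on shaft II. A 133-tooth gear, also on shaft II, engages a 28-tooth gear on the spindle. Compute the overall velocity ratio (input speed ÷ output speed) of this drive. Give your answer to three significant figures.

0.0421

Each stage contributes driven/driver: gear mesh 18/90 = 0.2, gear mesh 28/133 = 0.21053.
Overall: 0.2 × 0.21053 = 0.042105.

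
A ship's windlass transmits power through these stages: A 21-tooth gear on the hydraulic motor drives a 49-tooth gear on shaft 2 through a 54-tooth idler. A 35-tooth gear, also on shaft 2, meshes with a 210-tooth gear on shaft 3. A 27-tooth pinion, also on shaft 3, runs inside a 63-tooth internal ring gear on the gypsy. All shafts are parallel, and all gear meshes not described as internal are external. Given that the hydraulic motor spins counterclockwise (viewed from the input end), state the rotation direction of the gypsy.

clockwise

the hydraulic motor → shaft 2: driver → idler → driven is 2 external meshes, 2 reversals → CCW.
shaft 2 → shaft 3: external mesh, 1 reversal → CW.
shaft 3 → the gypsy: internal mesh, same direction → CW.
3 reversals in total — an odd number — so the gypsy turns opposite to the hydraulic motor.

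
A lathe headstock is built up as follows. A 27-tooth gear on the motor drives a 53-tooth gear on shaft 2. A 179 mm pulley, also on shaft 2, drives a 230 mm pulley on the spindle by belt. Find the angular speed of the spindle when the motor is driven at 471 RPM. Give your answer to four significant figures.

gear mesh 53/27 = 1.963 → 471/1.963 = 239.94 RPM
belt 230/179 = 1.2849 → 239.94/1.2849 = 186.74 RPM

186.7 RPM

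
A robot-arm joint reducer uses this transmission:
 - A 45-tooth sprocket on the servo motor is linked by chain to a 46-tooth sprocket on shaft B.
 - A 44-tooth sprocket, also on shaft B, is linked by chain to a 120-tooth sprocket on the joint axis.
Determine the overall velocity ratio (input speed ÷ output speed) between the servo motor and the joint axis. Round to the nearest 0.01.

2.79

Each stage contributes driven/driver: chain 46/45 = 1.0222, chain 120/44 = 2.7273.
Overall: 1.0222 × 2.7273 = 2.7879.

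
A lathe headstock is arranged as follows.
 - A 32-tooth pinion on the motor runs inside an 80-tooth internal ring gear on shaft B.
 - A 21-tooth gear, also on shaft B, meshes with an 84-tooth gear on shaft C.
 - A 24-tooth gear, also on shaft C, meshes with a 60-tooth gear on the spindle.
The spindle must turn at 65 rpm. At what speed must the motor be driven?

1625 rpm

Overall ratio R = 2.5 × 4 × 2.5 = 25.
Required input speed = output speed × R = 65 × 25 = 1625 rpm.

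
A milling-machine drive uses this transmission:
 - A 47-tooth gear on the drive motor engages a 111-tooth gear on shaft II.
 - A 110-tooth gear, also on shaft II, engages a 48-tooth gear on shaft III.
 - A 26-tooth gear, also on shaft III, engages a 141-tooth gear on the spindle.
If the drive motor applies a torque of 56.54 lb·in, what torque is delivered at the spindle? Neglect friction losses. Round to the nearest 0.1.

316.0 lb·in

After the gear mesh (111/47): 56.54 × 2.3617 = 133.53 lb·in
After the gear mesh (48/110): 133.53 × 0.43636 = 58.268 lb·in
After the gear mesh (141/26): 58.268 × 5.4231 = 315.99 lb·in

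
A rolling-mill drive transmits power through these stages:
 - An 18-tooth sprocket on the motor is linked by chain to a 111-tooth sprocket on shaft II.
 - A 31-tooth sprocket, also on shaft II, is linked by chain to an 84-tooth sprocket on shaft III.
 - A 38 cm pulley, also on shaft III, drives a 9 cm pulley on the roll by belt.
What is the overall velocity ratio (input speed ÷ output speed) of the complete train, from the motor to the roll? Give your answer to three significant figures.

3.96

Each stage contributes driven/driver: chain 111/18 = 6.1667, chain 84/31 = 2.7097, belt 9/38 = 0.23684.
Overall: 6.1667 × 2.7097 × 0.23684 = 3.9576.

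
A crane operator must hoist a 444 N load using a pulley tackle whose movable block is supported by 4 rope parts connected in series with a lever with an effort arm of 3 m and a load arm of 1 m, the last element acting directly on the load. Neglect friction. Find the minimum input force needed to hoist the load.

Block-and-tackle MA = number of supporting rope parts = 4.
Lever MA = effort arm / load arm = 3/1 = 3.
Combined ideal MA = 4 × 3 = 12.
Effort = load / MA = 444 / 12 = 37 N.

37 N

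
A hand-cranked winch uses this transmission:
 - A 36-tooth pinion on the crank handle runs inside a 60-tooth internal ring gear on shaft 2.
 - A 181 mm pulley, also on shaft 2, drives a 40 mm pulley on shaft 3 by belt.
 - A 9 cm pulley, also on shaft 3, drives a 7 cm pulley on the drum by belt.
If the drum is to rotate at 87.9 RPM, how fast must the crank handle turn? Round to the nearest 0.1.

25.2 RPM

Overall ratio R = 1.6667 × 0.22099 × 0.77778 = 0.28647.
Required input speed = output speed × R = 87.9 × 0.28647 = 25.181 RPM.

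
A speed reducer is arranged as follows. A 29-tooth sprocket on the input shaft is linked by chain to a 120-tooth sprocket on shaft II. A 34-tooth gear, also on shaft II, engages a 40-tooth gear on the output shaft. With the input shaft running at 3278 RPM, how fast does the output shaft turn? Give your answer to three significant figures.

673 RPM

the input shaft → shaft II (chain, 120/29): 3278 ÷ 4.1379 = 792.18 RPM
shaft II → the output shaft (gear mesh, 40/34): 792.18 ÷ 1.1765 = 673.36 RPM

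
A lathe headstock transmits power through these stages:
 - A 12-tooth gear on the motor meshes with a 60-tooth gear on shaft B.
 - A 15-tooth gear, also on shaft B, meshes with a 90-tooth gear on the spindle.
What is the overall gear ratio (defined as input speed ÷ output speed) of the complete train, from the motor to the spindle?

Each stage contributes driven/driver: gear mesh 60/12 = 5, gear mesh 90/15 = 6.
Overall: 5 × 6 = 30.

30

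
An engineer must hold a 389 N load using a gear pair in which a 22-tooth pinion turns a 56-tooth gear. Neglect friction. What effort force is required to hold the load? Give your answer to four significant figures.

152.8 N

Gear pair MA = 56/22 = 2.5455.
Effort = load / MA = 389 / 2.5455 = 152.82 N.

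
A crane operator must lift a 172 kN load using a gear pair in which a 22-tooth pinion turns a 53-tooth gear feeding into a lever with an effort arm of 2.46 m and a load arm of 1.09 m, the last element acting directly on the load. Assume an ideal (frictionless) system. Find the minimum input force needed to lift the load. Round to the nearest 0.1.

Gear pair MA = 53/22 = 2.4091.
Lever MA = effort arm / load arm = 2.46/1.09 = 2.2569.
Combined ideal MA = 2.4091 × 2.2569 = 5.437.
Effort = load / MA = 172 / 5.437 = 31.635 kN.

31.6 kN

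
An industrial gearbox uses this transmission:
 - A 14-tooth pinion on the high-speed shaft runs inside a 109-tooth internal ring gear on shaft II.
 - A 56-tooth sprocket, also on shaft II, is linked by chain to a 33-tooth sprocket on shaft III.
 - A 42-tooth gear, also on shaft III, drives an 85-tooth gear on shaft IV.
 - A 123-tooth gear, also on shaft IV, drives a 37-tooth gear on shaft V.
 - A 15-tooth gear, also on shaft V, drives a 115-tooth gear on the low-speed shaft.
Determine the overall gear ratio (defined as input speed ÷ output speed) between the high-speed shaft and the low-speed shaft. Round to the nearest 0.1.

Each stage contributes driven/driver: internal gear 109/14 = 7.7857, chain 33/56 = 0.58929, gear mesh 85/42 = 2.0238, gear mesh 37/123 = 0.30081, gear mesh 115/15 = 7.6667.
Overall: 7.7857 × 0.58929 × 2.0238 × 0.30081 × 7.6667 = 21.414.

21.4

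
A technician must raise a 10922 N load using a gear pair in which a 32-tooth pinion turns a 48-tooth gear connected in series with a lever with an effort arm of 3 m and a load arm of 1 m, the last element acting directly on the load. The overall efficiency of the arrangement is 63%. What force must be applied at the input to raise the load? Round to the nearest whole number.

Gear pair MA = 48/32 = 1.5.
Lever MA = effort arm / load arm = 3/1 = 3.
Combined ideal MA = 1.5 × 3 = 4.5.
Actual MA = 4.5 × 0.63 = 2.835.
Effort = load / actual MA = 10922 / 2.835 = 3852.6 N.

3853 N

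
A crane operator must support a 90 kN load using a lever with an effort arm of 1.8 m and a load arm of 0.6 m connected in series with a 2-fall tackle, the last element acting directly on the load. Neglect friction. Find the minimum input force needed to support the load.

15 kN

Lever MA = effort arm / load arm = 1.8/0.6 = 3.
Block-and-tackle MA = number of supporting rope parts = 2.
Combined ideal MA = 3 × 2 = 6.
Effort = load / MA = 90 / 6 = 15 kN.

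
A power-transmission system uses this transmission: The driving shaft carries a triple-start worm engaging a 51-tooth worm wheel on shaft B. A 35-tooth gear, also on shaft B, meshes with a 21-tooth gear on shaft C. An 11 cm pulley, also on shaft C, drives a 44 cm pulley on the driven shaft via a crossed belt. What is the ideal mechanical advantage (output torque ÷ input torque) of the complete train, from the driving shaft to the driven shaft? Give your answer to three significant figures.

40.8

Each stage contributes driven/driver: worm 51/3 = 17, gear mesh 21/35 = 0.6, belt 44/11 = 4.
Overall: 17 × 0.6 × 4 = 40.8.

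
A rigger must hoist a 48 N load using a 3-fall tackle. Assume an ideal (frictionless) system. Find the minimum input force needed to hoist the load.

Block-and-tackle MA = number of supporting rope parts = 3.
Effort = load / MA = 48 / 3 = 16 N.

16 N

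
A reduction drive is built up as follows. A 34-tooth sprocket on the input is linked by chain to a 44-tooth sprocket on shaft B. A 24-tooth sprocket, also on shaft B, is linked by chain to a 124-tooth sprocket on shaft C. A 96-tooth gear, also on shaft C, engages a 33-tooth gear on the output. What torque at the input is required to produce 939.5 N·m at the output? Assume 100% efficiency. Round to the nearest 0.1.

Overall ratio R = 1.2941 × 5.1667 × 0.34375 = 2.2984.
Input torque = output torque / R = 939.5 / 2.2984 = 408.76 N·m.

408.8 N·m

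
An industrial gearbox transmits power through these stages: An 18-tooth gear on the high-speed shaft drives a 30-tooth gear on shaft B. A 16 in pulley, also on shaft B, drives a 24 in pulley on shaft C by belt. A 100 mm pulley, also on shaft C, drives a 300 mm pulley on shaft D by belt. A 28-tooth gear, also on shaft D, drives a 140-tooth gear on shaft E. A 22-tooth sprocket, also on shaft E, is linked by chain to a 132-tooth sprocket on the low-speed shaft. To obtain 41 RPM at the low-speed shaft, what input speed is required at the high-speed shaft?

Overall ratio R = 1.6667 × 1.5 × 3 × 5 × 6 = 225.
Required input speed = output speed × R = 41 × 225 = 9225 RPM.

9225 RPM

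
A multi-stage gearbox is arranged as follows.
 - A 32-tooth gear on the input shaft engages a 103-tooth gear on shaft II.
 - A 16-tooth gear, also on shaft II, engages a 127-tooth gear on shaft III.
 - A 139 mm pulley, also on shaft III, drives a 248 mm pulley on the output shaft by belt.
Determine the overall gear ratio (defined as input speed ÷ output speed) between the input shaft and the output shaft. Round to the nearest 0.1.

45.6

Each stage contributes driven/driver: gear mesh 103/32 = 3.2188, gear mesh 127/16 = 7.9375, belt 248/139 = 1.7842.
Overall: 3.2188 × 7.9375 × 1.7842 = 45.584.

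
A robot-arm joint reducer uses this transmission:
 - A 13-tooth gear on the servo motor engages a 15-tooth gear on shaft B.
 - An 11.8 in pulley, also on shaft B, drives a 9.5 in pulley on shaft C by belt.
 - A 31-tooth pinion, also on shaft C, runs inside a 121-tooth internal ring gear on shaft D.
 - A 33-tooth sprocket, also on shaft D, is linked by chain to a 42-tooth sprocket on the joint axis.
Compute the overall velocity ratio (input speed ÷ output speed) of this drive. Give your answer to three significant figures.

4.61

Each stage contributes driven/driver: gear mesh 15/13 = 1.1538, belt 9.5/11.8 = 0.80508, internal gear 121/31 = 3.9032, chain 42/33 = 1.2727.
Overall: 1.1538 × 0.80508 × 3.9032 × 1.2727 = 4.6148.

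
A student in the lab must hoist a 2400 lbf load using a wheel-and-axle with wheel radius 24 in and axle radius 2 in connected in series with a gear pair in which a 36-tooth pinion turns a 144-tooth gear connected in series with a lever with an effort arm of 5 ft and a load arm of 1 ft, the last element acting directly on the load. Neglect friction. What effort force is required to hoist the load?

Wheel-and-axle MA = R/r = 24/2 = 12.
Gear pair MA = 144/36 = 4.
Lever MA = effort arm / load arm = 5/1 = 5.
Combined ideal MA = 12 × 4 × 5 = 240.
Effort = load / MA = 2400 / 240 = 10 lbf.

10 lbf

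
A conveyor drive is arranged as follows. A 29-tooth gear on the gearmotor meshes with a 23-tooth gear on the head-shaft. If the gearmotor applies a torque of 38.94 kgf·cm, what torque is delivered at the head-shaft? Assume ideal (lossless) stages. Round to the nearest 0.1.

gear mesh 23/29 = 0.7931 → τ = 38.94·0.7931 = 30.883 kgf·cm

30.9 kgf·cm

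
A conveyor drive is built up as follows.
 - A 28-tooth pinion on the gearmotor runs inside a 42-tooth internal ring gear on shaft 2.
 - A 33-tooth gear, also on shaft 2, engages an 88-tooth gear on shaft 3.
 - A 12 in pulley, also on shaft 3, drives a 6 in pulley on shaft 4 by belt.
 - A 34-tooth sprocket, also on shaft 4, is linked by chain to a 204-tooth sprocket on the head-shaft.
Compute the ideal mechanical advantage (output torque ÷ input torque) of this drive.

12

Each stage contributes driven/driver: internal gear 42/28 = 1.5, gear mesh 88/33 = 2.6667, belt 6/12 = 0.5, chain 204/34 = 6.
Overall: 1.5 × 2.6667 × 0.5 × 6 = 12.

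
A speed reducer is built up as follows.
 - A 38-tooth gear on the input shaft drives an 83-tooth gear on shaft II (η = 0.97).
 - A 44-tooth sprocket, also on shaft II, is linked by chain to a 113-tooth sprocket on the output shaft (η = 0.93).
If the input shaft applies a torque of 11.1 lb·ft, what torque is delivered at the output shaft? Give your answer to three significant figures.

Gear mesh: ratio = 83/38 = 2.1842; torque at shaft II = 11.1 × 2.1842 × 0.97 = 23.517 lb·ft.
Chain: ratio = 113/44 = 2.5682; torque at the output shaft = 23.517 × 2.5682 × 0.93 = 56.169 lb·ft.

56.2 lb·ft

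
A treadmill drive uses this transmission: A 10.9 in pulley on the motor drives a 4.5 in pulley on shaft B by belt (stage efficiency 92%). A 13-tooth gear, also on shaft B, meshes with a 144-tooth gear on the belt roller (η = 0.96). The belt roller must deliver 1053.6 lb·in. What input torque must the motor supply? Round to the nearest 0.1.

260.9 lb·in

Overall ratio R = 0.41284 × 11.077 = 4.573; overall efficiency η = 0.92 × 0.96 = 0.8832.
Input torque = output torque / (R × η) = 1053.6 / (4.573 × 0.8832) = 260.86 lb·in.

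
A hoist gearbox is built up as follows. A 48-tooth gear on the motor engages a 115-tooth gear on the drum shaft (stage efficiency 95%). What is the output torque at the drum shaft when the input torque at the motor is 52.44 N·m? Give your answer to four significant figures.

Gear mesh: ratio = 115/48 = 2.3958; torque at the drum shaft = 52.44 × 2.3958 × 0.95 = 119.36 N·m.

119.4 N·m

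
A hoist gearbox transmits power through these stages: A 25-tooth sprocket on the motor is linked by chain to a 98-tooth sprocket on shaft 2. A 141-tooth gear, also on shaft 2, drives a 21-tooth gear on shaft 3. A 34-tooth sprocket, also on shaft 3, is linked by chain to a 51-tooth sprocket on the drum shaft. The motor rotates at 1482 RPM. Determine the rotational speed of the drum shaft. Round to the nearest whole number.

the motor → shaft 2 (chain, 98/25): 1482 ÷ 3.92 = 378.06 RPM
shaft 2 → shaft 3 (gear mesh, 21/141): 378.06 ÷ 0.14894 = 2538.4 RPM
shaft 3 → the drum shaft (chain, 51/34): 2538.4 ÷ 1.5 = 1692.3 RPM

1692 RPM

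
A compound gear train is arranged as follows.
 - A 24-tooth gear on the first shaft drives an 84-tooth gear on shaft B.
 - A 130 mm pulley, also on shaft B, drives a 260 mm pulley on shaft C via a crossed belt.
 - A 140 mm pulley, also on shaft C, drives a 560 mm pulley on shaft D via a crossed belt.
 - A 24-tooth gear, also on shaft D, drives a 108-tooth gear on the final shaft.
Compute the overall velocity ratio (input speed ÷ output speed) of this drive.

126

Each stage contributes driven/driver: gear mesh 84/24 = 3.5, belt 260/130 = 2, belt 560/140 = 4, gear mesh 108/24 = 4.5.
Overall: 3.5 × 2 × 4 × 4.5 = 126.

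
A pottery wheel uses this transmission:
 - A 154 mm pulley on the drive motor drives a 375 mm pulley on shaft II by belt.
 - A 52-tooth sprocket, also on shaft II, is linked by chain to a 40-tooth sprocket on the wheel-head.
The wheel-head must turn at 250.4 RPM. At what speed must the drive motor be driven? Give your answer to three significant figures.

Overall ratio R = 2.4351 × 0.76923 = 1.8731.
Required input speed = output speed × R = 250.4 × 1.8731 = 469.03 RPM.

469 RPM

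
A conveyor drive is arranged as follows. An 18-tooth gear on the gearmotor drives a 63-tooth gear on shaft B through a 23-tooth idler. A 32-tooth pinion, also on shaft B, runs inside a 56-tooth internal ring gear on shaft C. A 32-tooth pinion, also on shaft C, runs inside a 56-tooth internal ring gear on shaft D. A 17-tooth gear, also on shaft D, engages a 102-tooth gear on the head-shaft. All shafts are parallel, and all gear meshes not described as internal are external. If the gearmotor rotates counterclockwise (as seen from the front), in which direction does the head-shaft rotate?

the gearmotor → shaft B: driver → idler → driven is 2 external meshes, 2 reversals → CCW.
shaft B → shaft C: internal mesh, same direction → CCW.
shaft C → shaft D: internal mesh, same direction → CCW.
shaft D → the head-shaft: external mesh, 1 reversal → CW.
3 reversals in total — an odd number — so the head-shaft turns opposite to the gearmotor.

clockwise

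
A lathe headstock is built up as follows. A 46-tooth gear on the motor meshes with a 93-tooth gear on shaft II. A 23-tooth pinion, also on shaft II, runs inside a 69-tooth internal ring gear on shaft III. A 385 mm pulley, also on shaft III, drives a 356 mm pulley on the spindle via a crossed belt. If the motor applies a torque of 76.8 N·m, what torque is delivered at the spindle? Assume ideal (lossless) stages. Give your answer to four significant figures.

430.7 N·m

gear mesh 93/46 = 2.0217 → τ = 76.8·2.0217 = 155.27 N·m
internal gear 69/23 = 3 → τ = 155.27·3 = 465.81 N·m
belt 356/385 = 0.92468 → τ = 465.81·0.92468 = 430.72 N·m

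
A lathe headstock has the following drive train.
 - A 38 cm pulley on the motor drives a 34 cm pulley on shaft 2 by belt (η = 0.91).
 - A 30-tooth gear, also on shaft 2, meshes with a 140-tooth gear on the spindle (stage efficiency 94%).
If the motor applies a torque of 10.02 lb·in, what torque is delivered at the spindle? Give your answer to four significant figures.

35.79 lb·in

belt 34/38 = 0.89474 → τ = 10.02·0.89474·0.91 = 8.1584 lb·in
gear mesh 140/30 = 4.6667 → τ = 8.1584·4.6667·0.94 = 35.788 lb·in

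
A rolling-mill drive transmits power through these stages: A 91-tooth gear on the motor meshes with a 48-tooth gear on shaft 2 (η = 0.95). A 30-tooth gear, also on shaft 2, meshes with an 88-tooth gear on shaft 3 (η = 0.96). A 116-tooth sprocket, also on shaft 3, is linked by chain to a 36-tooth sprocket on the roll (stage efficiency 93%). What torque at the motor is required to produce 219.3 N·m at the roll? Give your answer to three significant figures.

538 N·m

Overall ratio R = 0.52747 × 2.9333 × 0.31034 = 0.48018; overall efficiency η = 0.95 × 0.96 × 0.93 = 0.8482.
Input torque = output torque / (R × η) = 219.3 / (0.48018 × 0.8482) = 538.46 N·m.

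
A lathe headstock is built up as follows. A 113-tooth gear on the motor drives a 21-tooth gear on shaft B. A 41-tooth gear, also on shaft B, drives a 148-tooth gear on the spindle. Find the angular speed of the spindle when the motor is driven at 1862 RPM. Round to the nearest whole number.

gear mesh 21/113 = 0.18584 → 1862/0.18584 = 10019 RPM
gear mesh 148/41 = 3.6098 → 10019/3.6098 = 2775.6 RPM

2776 RPM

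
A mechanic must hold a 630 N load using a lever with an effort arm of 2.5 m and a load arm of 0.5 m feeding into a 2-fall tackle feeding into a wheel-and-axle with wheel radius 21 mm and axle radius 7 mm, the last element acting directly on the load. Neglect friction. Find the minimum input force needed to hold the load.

Lever MA = effort arm / load arm = 2.5/0.5 = 5.
Block-and-tackle MA = number of supporting rope parts = 2.
Wheel-and-axle MA = R/r = 21/7 = 3.
Combined ideal MA = 5 × 2 × 3 = 30.
Effort = load / MA = 630 / 30 = 21 N.

21 N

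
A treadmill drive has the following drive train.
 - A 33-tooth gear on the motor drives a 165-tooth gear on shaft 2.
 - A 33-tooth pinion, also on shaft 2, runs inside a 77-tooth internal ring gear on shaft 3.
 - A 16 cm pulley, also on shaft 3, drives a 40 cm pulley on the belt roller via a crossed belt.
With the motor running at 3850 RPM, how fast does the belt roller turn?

132 RPM

Gear mesh: ratio = 165/33 = 5, so shaft 2 turns at 3850 / 5 = 770 RPM.
Internal gear: ratio = 77/33 = 2.3333, so shaft 3 turns at 770 / 2.3333 = 330 RPM.
Belt: ratio = 40/16 = 2.5, so the belt roller turns at 330 / 2.5 = 132 RPM.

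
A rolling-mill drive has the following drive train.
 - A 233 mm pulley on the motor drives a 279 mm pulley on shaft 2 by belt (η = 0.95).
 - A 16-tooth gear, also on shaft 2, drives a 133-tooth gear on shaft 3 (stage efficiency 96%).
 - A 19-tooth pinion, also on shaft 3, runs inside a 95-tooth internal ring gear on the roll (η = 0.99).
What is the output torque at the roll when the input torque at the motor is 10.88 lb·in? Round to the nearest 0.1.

belt 279/233 = 1.1974 → τ = 10.88·1.1974·0.95 = 12.377 lb·in
gear mesh 133/16 = 8.3125 → τ = 12.377·8.3125·0.96 = 98.765 lb·in
internal gear 95/19 = 5 → τ = 98.765·5·0.99 = 488.89 lb·in

488.9 lb·in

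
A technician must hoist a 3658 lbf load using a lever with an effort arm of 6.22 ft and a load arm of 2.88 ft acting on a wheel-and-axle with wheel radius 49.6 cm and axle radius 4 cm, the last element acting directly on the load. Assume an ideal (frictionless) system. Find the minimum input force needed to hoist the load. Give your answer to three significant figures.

137 lbf

Lever MA = effort arm / load arm = 6.22/2.88 = 2.1597.
Wheel-and-axle MA = R/r = 49.6/4 = 12.4.
Combined ideal MA = 2.1597 × 12.4 = 26.781.
Effort = load / MA = 3658 / 26.781 = 136.59 lbf.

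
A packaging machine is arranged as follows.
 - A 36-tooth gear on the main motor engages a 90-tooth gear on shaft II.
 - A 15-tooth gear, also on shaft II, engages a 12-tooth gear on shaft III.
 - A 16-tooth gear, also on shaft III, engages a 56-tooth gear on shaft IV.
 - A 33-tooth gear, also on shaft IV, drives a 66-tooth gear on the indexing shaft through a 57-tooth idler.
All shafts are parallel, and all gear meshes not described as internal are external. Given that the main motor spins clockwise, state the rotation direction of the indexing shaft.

anticlockwise

the main motor → shaft II: external mesh, 1 reversal → CCW.
shaft II → shaft III: external mesh, 1 reversal → CW.
shaft III → shaft IV: external mesh, 1 reversal → CCW.
shaft IV → the indexing shaft: driver → idler → driven is 2 external meshes, 2 reversals → CCW.
5 reversals in total — an odd number — so the indexing shaft turns opposite to the main motor.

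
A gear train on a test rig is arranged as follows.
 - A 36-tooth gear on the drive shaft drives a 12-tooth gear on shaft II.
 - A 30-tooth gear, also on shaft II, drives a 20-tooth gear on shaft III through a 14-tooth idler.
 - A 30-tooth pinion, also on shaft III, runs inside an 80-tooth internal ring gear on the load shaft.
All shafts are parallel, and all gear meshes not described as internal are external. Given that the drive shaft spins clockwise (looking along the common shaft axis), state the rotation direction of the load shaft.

counterclockwise

the drive shaft → shaft II: external mesh, 1 reversal → CCW.
shaft II → shaft III: driver → idler → driven is 2 external meshes, 2 reversals → CCW.
shaft III → the load shaft: internal mesh, same direction → CCW.
3 reversals in total — an odd number — so the load shaft turns opposite to the drive shaft.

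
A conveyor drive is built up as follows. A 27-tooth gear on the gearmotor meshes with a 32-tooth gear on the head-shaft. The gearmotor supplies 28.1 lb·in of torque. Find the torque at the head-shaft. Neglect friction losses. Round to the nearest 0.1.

Gear mesh: ratio = 32/27 = 1.1852; torque at the head-shaft = 28.1 × 1.1852 = 33.304 lb·in.

33.3 lb·in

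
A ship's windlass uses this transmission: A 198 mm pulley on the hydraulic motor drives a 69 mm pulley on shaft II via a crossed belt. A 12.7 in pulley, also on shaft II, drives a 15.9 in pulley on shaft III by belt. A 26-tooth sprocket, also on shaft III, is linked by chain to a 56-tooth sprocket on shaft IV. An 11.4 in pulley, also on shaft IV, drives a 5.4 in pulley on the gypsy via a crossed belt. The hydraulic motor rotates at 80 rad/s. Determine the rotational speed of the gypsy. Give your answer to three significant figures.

180 rad/s

Belt: ratio = 69/198 = 0.34848, so shaft II turns at 80 / 0.34848 = 229.57 rad/s.
Belt: ratio = 15.9/12.7 = 1.252, so shaft III turns at 229.57 / 1.252 = 183.36 rad/s.
Chain: ratio = 56/26 = 2.1538, so shaft IV turns at 183.36 / 2.1538 = 85.133 rad/s.
Belt: ratio = 5.4/11.4 = 0.47368, so the gypsy turns at 85.133 / 0.47368 = 179.73 rad/s.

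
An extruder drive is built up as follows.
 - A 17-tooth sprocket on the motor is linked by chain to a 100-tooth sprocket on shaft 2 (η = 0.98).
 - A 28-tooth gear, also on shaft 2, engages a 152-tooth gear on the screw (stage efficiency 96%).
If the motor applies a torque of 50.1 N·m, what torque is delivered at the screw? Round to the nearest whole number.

1505 N·m

chain 100/17 = 5.8824 → τ = 50.1·5.8824·0.98 = 288.81 N·m
gear mesh 152/28 = 5.4286 → τ = 288.81·5.4286·0.96 = 1505.1 N·m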